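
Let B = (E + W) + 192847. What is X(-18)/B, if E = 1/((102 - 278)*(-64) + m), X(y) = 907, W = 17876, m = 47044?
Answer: 52885356/12286836685 ≈ 0.0043042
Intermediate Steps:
E = 1/58308 (E = 1/((102 - 278)*(-64) + 47044) = 1/(-176*(-64) + 47044) = 1/(11264 + 47044) = 1/58308 ≈ 1.7150e-5)
B = 12286836685/58308 (B = (1/58308 + 17876) + 192847 = 1042313809/58308 + 192847 = 12286836685/58308 ≈ 2.1072e+5)
X(-18)/B = 907/(12286836685/58308) = 907*(58308/12286836685) = 52885356/12286836685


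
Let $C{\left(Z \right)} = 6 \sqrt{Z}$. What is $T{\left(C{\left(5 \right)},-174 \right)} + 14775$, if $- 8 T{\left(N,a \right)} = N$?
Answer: $14775 - \frac{3 \sqrt{5}}{4} \approx 14773.0$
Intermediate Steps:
$T{\left(N,a \right)} = - \frac{N}{8}$
$T{\left(C{\left(5 \right)},-174 \right)} + 14775 = - \frac{6 \sqrt{5}}{8} + 14775 = - \frac{3 \sqrt{5}}{4} + 14775 = 14775 - \frac{3 \sqrt{5}}{4}$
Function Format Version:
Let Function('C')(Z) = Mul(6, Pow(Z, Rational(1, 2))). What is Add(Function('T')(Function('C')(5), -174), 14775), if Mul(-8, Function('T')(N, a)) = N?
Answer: Add(14775, Mul(Rational(-3, 4), Pow(5, Rational(1, 2)))) ≈ 14773.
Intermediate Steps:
Function('T')(N, a) = Mul(Rational(-1, 8), N)
Add(Function('T')(Function('C')(5), -174), 14775) = Add(Mul(Rational(-1, 8), Mul(6, Pow(5, Rational(1, 2)))), 14775) = Add(Mul(Rational(-3, 4), Pow(5, Rational(1, 2))), 14775) = Add(14775, Mul(Rational(-3, 4), Pow(5, Rational(1, 2))))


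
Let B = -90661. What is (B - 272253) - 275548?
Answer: -638462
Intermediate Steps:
(B - 272253) - 275548 = (-90661 - 272253) - 275548 = -362914 - 275548 = -638462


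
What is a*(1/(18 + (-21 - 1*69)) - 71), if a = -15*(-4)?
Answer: -25565/6 ≈ -4260.8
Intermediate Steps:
a = 60
a*(1/(18 + (-21 - 1*69)) - 71) = 60*(1/(18 + (-21 - 1*69)) - 71) = 60*(1/(18 + (-21 - 69)) - 71) = 60*(1/(18 - 90) - 71) = 60*(1/(-72) - 71) = 60*(-1/72 - 71) = 60*(-5113/72) = -25565/6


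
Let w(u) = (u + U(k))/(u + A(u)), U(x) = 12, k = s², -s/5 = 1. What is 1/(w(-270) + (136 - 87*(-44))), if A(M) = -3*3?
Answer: 93/368738 ≈ 0.00025221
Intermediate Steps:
s = -5 (s = -5*1 = -5)
k = 25 (k = (-5)² = 25)
A(M) = -9
w(u) = (12 + u)/(-9 + u) (w(u) = (u + 12)/(u - 9) = (12 + u)/(-9 + u))
1/(w(-270) + (136 - 87*(-44))) = 1/((12 - 270)/(-9 - 270) + (136 - 87*(-44))) = 1/(-258/(-279) + (136 + 3828)) = 1/(-1/279*(-258) + 3964) = 1/(86/93 + 3964) = 1/(368738/93) = 93/368738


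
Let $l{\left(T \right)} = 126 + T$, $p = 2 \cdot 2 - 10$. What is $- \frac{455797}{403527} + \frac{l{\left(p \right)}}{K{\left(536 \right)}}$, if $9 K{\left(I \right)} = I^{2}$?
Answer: $- \frac{16314105719}{14491461624} \approx -1.1258$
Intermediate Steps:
$K{\left(I \right)} = \frac{I^{2}}{9}$
$p = -6$ ($p = 4 - 10 = -6$)
$- \frac{455797}{403527} + \frac{l{\left(p \right)}}{K{\left(536 \right)}} = - \frac{455797}{403527} + \frac{126 - 6}{\frac{1}{9} \cdot 536^{2}} = \left(-455797\right) \frac{1}{403527} + \frac{120}{\frac{1}{9} \cdot 287296} = - \frac{455797}{403527} + \frac{120}{\frac{287296}{9}} = - \frac{455797}{403527} + 120 \cdot \frac{9}{287296} = - \frac{455797}{403527} + \frac{135}{35912} = - \frac{16314105719}{14491461624}$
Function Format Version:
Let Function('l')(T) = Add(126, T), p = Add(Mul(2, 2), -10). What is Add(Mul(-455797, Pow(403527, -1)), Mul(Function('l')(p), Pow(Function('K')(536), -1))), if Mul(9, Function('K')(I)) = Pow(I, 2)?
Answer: Rational(-16314105719, 14491461624) ≈ -1.1258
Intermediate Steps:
Function('K')(I) = Mul(Rational(1, 9), Pow(I, 2))
p = -6 (p = Add(4, -10) = -6)
Add(Mul(-455797, Pow(403527, -1)), Mul(Function('l')(p), Pow(Function('K')(536), -1))) = Add(Mul(-455797, Pow(403527, -1)), Mul(Add(126, -6), Pow(Mul(Rational(1, 9), Pow(536, 2)), -1))) = Add(Mul(-455797, Rational(1, 403527)), Mul(120, Pow(Mul(Rational(1, 9), 287296), -1))) = Add(Rational(-455797, 403527), Mul(120, Pow(Rational(287296, 9), -1))) = Add(Rational(-455797, 403527), Mul(120, Rational(9, 287296))) = Add(Rational(-455797, 403527), Rational(135, 35912)) = Rational(-16314105719, 14491461624)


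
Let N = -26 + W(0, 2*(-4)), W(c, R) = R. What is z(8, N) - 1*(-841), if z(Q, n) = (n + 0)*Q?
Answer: 569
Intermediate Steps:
N = -34 (N = -26 + 2*(-4) = -26 - 8 = -34)
z(Q, n) = Q*n (z(Q, n) = n*Q = Q*n)
z(8, N) - 1*(-841) = 8*(-34) - 1*(-841) = -272 + 841 = 569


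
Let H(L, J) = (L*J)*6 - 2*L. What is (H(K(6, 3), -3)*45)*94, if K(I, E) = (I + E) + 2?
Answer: -930600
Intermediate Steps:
K(I, E) = 2 + E + I (K(I, E) = (E + I) + 2 = 2 + E + I)
H(L, J) = -2*L + 6*J*L (H(L, J) = (J*L)*6 - 2*L = 6*J*L - 2*L = -2*L + 6*J*L)
(H(K(6, 3), -3)*45)*94 = ((2*(2 + 3 + 6)*(-1 + 3*(-3)))*45)*94 = ((2*11*(-1 - 9))*45)*94 = ((2*11*(-10))*45)*94 = -220*45*94 = -9900*94 = -930600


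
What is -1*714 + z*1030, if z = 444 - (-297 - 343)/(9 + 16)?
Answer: 482974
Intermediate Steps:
z = 2348/5 (z = 444 - (-640)/25 = 444 - 1*(-128/5) = 444 + 128/5 = 2348/5 ≈ 469.60)
-1*714 + z*1030 = -1*714 + (2348/5)*1030 = -714 + 483688 = 482974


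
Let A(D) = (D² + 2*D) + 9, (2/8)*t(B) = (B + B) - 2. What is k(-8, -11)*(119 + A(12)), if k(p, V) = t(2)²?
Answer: 18944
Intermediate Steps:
t(B) = -8 + 8*B (t(B) = 4*((B + B) - 2) = 4*(2*B - 2) = 4*(-2 + 2*B) = -8 + 8*B)
k(p, V) = 64 (k(p, V) = (-8 + 8*2)² = (-8 + 16)² = 8² = 64)
A(D) = 9 + D² + 2*D
k(-8, -11)*(119 + A(12)) = 64*(119 + (9 + 12² + 2*12)) = 64*(119 + (9 + 144 + 24)) = 64*(119 + 177) = 64*296 = 18944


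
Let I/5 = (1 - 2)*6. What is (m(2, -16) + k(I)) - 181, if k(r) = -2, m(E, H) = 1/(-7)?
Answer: -1282/7 ≈ -183.14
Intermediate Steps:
m(E, H) = -⅐
I = -30 (I = 5*((1 - 2)*6) = 5*(-1*6) = 5*(-6) = -30)
(m(2, -16) + k(I)) - 181 = (-⅐ - 2) - 181 = -15/7 - 181 = -1282/7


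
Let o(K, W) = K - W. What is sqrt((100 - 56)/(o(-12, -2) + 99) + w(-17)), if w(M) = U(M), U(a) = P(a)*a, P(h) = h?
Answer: sqrt(2293085)/89 ≈ 17.015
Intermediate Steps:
U(a) = a**2 (U(a) = a*a = a**2)
w(M) = M**2
sqrt((100 - 56)/(o(-12, -2) + 99) + w(-17)) = sqrt((100 - 56)/((-12 - 1*(-2)) + 99) + (-17)**2) = sqrt(44/((-12 + 2) + 99) + 289) = sqrt(44/(-10 + 99) + 289) = sqrt(44/89 + 289) = sqrt(25765/89) = sqrt(2293085)/89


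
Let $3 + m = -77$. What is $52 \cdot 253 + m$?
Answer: $13076$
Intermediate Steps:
$m = -80$ ($m = -3 - 77 = -80$)
$52 \cdot 253 + m = 52 \cdot 253 - 80 = 13156 - 80 = 13076$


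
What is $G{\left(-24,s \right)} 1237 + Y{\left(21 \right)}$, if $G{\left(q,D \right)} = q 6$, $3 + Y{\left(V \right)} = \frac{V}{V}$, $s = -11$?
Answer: $-178130$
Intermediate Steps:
$Y{\left(V \right)} = -2$ ($Y{\left(V \right)} = -3 + \frac{V}{V} = -3 + 1 = -2$)
$G{\left(q,D \right)} = 6 q$
$G{\left(-24,s \right)} 1237 + Y{\left(21 \right)} = 6 \left(-24\right) 1237 - 2 = \left(-144\right) 1237 - 2 = -178128 - 2 = -178130$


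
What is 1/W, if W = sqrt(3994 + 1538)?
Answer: sqrt(1383)/2766 ≈ 0.013445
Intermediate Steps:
W = 2*sqrt(1383) (W = sqrt(5532) = 2*sqrt(1383) ≈ 74.377)
1/W = 1/(2*sqrt(1383)) = sqrt(1383)/2766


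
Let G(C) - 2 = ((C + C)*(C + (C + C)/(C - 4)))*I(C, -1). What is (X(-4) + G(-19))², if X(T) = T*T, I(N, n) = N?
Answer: 82750576896/529 ≈ 1.5643e+8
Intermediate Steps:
X(T) = T²
G(C) = 2 + 2*C²*(C + 2*C/(-4 + C)) (G(C) = 2 + ((C + C)*(C + (C + C)/(C - 4)))*C = 2 + ((2*C)*(C + (2*C)/(-4 + C)))*C = 2 + ((2*C)*(C + 2*C/(-4 + C)))*C = 2 + (2*C*(C + 2*C/(-4 + C)))*C = 2 + 2*C²*(C + 2*C/(-4 + C)))
(X(-4) + G(-19))² = ((-4)² + 2*(-4 - 19 + (-19)⁴ - 2*(-19)³)/(-4 - 19))² = (16 + 2*(-4 - 19 + 130321 - 2*(-6859))/(-23))² = (16 + 2*(-1/23)*(-4 - 19 + 130321 + 13718))² = (16 + 2*(-1/23)*144016)² = (16 - 288032/23)² = (-287664/23)² = 82750576896/529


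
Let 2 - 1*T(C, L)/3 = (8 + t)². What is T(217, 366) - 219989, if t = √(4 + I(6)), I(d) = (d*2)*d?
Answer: -220403 - 96*√19 ≈ -2.2082e+5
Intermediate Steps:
I(d) = 2*d² (I(d) = (2*d)*d = 2*d²)
t = 2*√19 (t = √(4 + 2*6²) = √(4 + 2*36) = √(4 + 72) = √76 = 2*√19 ≈ 8.7178)
T(C, L) = 6 - 3*(8 + 2*√19)²
T(217, 366) - 219989 = (-414 - 96*√19) - 219989 = -220403 - 96*√19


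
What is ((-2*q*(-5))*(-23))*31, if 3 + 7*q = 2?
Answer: 7130/7 ≈ 1018.6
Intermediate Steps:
q = -1/7 (q = -3/7 + (1/7)*2 = -3/7 + 2/7 = -1/7 ≈ -0.14286)
((-2*q*(-5))*(-23))*31 = ((-2*(-1/7)*(-5))*(-23))*31 = (((2/7)*(-5))*(-23))*31 = -10/7*(-23)*31 = (230/7)*31 = 7130/7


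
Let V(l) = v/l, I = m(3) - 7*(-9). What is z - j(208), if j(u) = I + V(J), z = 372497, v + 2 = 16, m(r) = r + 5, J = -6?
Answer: 1117285/3 ≈ 3.7243e+5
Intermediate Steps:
m(r) = 5 + r
v = 14 (v = -2 + 16 = 14)
I = 71 (I = (5 + 3) - 7*(-9) = 8 + 63 = 71)
V(l) = 14/l
j(u) = 206/3 (j(u) = 71 + 14/(-6) = 71 + 14*(-1/6) = 71 - 7/3 = 206/3)
z - j(208) = 372497 - 1*206/3 = 372497 - 206/3 = 1117285/3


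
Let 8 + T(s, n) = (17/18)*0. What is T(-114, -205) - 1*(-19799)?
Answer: 19791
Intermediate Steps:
T(s, n) = -8 (T(s, n) = -8 + (17/18)*0 = -8 + 0 = -8)
T(-114, -205) - 1*(-19799) = -8 - 1*(-19799) = -8 + 19799 = 19791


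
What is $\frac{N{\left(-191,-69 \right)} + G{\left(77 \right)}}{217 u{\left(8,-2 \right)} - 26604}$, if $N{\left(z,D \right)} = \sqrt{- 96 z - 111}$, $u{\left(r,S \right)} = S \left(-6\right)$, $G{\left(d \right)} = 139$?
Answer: $- \frac{137}{12000} \approx -0.011417$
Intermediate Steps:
$u{\left(r,S \right)} = - 6 S$
$N{\left(z,D \right)} = \sqrt{-111 - 96 z}$
$\frac{N{\left(-191,-69 \right)} + G{\left(77 \right)}}{217 u{\left(8,-2 \right)} - 26604} = \frac{\sqrt{-111 - -18336} + 139}{217 \left(\left(-6\right) \left(-2\right)\right) - 26604} = \frac{\sqrt{-111 + 18336} + 139}{217 \cdot 12 - 26604} = \frac{\sqrt{18225} + 139}{2604 - 26604} = \frac{135 + 139}{-24000} = 274 \left(- \frac{1}{24000}\right) = - \frac{137}{12000}$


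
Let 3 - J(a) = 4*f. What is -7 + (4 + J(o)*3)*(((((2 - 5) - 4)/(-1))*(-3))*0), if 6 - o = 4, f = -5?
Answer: -7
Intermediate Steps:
o = 2 (o = 6 - 1*4 = 6 - 4 = 2)
J(a) = 23 (J(a) = 3 - 4*(-5) = 3 - 1*(-20) = 3 + 20 = 23)
-7 + (4 + J(o)*3)*(((((2 - 5) - 4)/(-1))*(-3))*0) = -7 + (4 + 23*3)*(((((2 - 5) - 4)/(-1))*(-3))*0) = -7 + (4 + 69)*((((-3 - 4)*(-1))*(-3))*0) = -7 + 73*((-7*(-1)*(-3))*0) = -7 + 73*((7*(-3))*0) = -7 + 73*(-21*0) = -7 + 73*0 = -7 + 0 = -7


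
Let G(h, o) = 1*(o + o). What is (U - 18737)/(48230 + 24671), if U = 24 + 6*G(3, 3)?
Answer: -18677/72901 ≈ -0.25620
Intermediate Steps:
G(h, o) = 2*o (G(h, o) = 1*(2*o) = 2*o)
U = 60 (U = 24 + 6*(2*3) = 24 + 6*6 = 24 + 36 = 60)
(U - 18737)/(48230 + 24671) = (60 - 18737)/(48230 + 24671) = -18677/72901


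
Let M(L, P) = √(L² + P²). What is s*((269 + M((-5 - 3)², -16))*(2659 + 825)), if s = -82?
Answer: -76850072 - 4571008*√17 ≈ -9.5697e+7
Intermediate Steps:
s*((269 + M((-5 - 3)², -16))*(2659 + 825)) = -82*(269 + √(((-5 - 3)²)² + (-16)²))*(2659 + 825) = -82*(269 + √(((-8)²)² + 256))*3484 = -82*(269 + √(64² + 256))*3484 = -82*(269 + √(4096 + 256))*3484 = -82*(269 + √4352)*3484 = -82*(269 + 16*√17)*3484 = -82*(937196 + 55744*√17) = -76850072 - 4571008*√17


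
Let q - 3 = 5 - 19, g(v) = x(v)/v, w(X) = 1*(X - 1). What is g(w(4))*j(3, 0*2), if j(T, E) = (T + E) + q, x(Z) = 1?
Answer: -8/3 ≈ -2.6667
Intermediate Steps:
w(X) = -1 + X (w(X) = 1*(-1 + X) = -1 + X)
g(v) = 1/v
q = -11 (q = 3 + (5 - 19) = 3 - 14 = -11)
j(T, E) = -11 + E + T (j(T, E) = (T + E) - 11 = (E + T) - 11 = -11 + E + T)
g(w(4))*j(3, 0*2) = (-11 + 0*2 + 3)/(-1 + 4) = (-11 + 0 + 3)/3 = (⅓)*(-8) = -8/3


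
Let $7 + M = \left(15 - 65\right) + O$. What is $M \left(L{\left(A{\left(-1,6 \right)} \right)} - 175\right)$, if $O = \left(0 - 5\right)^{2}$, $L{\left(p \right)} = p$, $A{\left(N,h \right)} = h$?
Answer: $5408$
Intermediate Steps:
$O = 25$ ($O = \left(-5\right)^{2} = 25$)
$M = -32$ ($M = -7 + \left(\left(15 - 65\right) + 25\right) = -7 + \left(-50 + 25\right) = -7 - 25 = -32$)
$M \left(L{\left(A{\left(-1,6 \right)} \right)} - 175\right) = - 32 \left(6 - 175\right) = \left(-32\right) \left(-169\right) = 5408$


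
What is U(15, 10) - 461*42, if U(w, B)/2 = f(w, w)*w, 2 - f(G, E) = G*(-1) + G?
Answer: -19302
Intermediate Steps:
f(G, E) = 2 (f(G, E) = 2 - (G*(-1) + G) = 2 - (-G + G) = 2 - 1*0 = 2 + 0 = 2)
U(w, B) = 4*w (U(w, B) = 2*(2*w) = 4*w)
U(15, 10) - 461*42 = 4*15 - 461*42 = 60 - 19362 = -19302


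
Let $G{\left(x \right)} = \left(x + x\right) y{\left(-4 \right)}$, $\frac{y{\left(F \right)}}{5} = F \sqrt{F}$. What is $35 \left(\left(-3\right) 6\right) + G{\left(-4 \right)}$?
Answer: $-630 + 320 i \approx -630.0 + 320.0 i$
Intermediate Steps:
$y{\left(F \right)} = 5 F^{\frac{3}{2}}$ ($y{\left(F \right)} = 5 F \sqrt{F} = 5 F^{\frac{3}{2}}$)
$G{\left(x \right)} = - 80 i x$ ($G{\left(x \right)} = \left(x + x\right) 5 \left(-4\right)^{\frac{3}{2}} = 2 x 5 \left(- 8 i\right) = 2 x \left(- 40 i\right) = - 80 i x$)
$35 \left(\left(-3\right) 6\right) + G{\left(-4 \right)} = 35 \left(\left(-3\right) 6\right) - 80 i \left(-4\right) = 35 \left(-18\right) + 320 i = -630 + 320 i$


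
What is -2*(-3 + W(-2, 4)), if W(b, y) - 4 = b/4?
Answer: -1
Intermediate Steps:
W(b, y) = 4 + b/4
-2*(-3 + W(-2, 4)) = -2*(-3 + (4 + (1/4)*(-2))) = -2*(-3 + (4 - 1/2)) = -2*(-3 + 7/2) = -2*1/2 = -1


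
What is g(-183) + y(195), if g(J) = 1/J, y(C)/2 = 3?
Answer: 1097/183 ≈ 5.9945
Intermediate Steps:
y(C) = 6 (y(C) = 2*3 = 6)
g(-183) + y(195) = 1/(-183) + 6 = -1/183 + 6 = 1097/183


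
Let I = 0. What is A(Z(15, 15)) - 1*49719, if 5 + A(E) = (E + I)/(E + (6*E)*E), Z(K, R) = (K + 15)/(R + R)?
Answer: -348067/7 ≈ -49724.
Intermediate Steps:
Z(K, R) = (15 + K)/(2*R) (Z(K, R) = (15 + K)/((2*R)) = (15 + K)*(1/(2*R)) = (15 + K)/(2*R))
A(E) = -5 + E/(E + 6*E**2) (A(E) = -5 + (E + 0)/(E + (6*E)*E) = -5 + E/(E + 6*E**2))
A(Z(15, 15)) - 1*49719 = 2*(-2 - 15*(15 + 15)/(2*15))/(1 + 6*((1/2)*(15 + 15)/15)) - 1*49719 = 2*(-2 - 15*30/(2*15))/(1 + 6*((1/2)*(1/15)*30)) - 49719 = 2*(-2 - 15*1)/(1 + 6*1) - 49719 = 2*(-2 - 15)/(1 + 6) - 49719 = 2*(-17)/7 - 49719 = 2*(1/7)*(-17) - 49719 = -34/7 - 49719 = -348067/7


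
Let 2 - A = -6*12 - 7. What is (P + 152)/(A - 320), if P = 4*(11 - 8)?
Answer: -164/239 ≈ -0.68619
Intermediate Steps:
A = 81 (A = 2 - (-6*12 - 7) = 2 - (-72 - 7) = 2 - 1*(-79) = 2 + 79 = 81)
P = 12 (P = 4*3 = 12)
(P + 152)/(A - 320) = (12 + 152)/(81 - 320) = 164/(-239) = 164*(-1/239) = -164/239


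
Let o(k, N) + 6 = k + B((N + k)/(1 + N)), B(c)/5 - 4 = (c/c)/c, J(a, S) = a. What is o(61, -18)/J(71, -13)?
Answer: 3140/3053 ≈ 1.0285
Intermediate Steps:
B(c) = 20 + 5/c (B(c) = 20 + 5*((c/c)/c) = 20 + 5*(1/c) = 20 + 5/c)
o(k, N) = 14 + k + 5*(1 + N)/(N + k) (o(k, N) = -6 + (k + (20 + 5/(((N + k)/(1 + N))))) = -6 + (k + (20 + 5*((1 + N)/(N + k)))) = -6 + (k + (20 + 5*(1 + N)/(N + k))) = -6 + (20 + k + 5*(1 + N)/(N + k)) = 14 + k + 5*(1 + N)/(N + k))
o(61, -18)/J(71, -13) = ((5 + 5*(-18) + (14 + 61)*(-18 + 61))/(-18 + 61))/71 = ((5 - 90 + 75*43)/43)*(1/71) = ((5 - 90 + 3225)/43)*(1/71) = ((1/43)*3140)*(1/71) = (3140/43)*(1/71) = 3140/3053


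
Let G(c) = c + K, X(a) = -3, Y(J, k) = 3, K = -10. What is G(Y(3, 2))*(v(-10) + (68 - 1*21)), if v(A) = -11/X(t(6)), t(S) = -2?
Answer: -1064/3 ≈ -354.67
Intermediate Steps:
G(c) = -10 + c (G(c) = c - 10 = -10 + c)
v(A) = 11/3 (v(A) = -11/(-3) = -11*(-⅓) = 11/3)
G(Y(3, 2))*(v(-10) + (68 - 1*21)) = (-10 + 3)*(11/3 + (68 - 1*21)) = -7*(11/3 + (68 - 21)) = -7*(11/3 + 47) = -7*152/3 = -1064/3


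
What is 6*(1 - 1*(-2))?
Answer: 18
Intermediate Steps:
6*(1 - 1*(-2)) = 6*(1 + 2) = 6*3 = 18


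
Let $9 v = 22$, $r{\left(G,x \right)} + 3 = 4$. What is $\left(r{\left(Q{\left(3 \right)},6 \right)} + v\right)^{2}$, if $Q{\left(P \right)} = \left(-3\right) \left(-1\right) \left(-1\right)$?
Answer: $\frac{961}{81} \approx 11.864$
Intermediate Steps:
$Q{\left(P \right)} = -3$ ($Q{\left(P \right)} = 3 \left(-1\right) = -3$)
$r{\left(G,x \right)} = 1$ ($r{\left(G,x \right)} = -3 + 4 = 1$)
$v = \frac{22}{9}$ ($v = \frac{1}{9} \cdot 22 = \frac{22}{9} \approx 2.4444$)
$\left(r{\left(Q{\left(3 \right)},6 \right)} + v\right)^{2} = \left(1 + \frac{22}{9}\right)^{2} = \left(\frac{31}{9}\right)^{2} = \frac{961}{81}$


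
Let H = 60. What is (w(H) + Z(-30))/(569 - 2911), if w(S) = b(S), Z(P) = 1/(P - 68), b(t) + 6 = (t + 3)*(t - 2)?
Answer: -357503/229516 ≈ -1.5576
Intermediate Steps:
b(t) = -6 + (-2 + t)*(3 + t) (b(t) = -6 + (t + 3)*(t - 2) = -6 + (3 + t)*(-2 + t) = -6 + (-2 + t)*(3 + t))
Z(P) = 1/(-68 + P)
w(S) = -12 + S + S²
(w(H) + Z(-30))/(569 - 2911) = ((-12 + 60 + 60²) + 1/(-68 - 30))/(569 - 2911) = ((-12 + 60 + 3600) + 1/(-98))/(-2342) = (3648 - 1/98)*(-1/2342) = (357503/98)*(-1/2342) = -357503/229516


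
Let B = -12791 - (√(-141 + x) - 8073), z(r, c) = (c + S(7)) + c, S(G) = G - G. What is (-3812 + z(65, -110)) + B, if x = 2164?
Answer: -8750 - 17*√7 ≈ -8795.0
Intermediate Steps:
S(G) = 0
z(r, c) = 2*c (z(r, c) = (c + 0) + c = c + c = 2*c)
B = -4718 - 17*√7 (B = -12791 - (√(-141 + 2164) - 8073) = -12791 - (√2023 - 8073) = -12791 - (17*√7 - 8073) = -12791 - (-8073 + 17*√7) = -12791 + (8073 - 17*√7) = -4718 - 17*√7 ≈ -4763.0)
(-3812 + z(65, -110)) + B = (-3812 + 2*(-110)) + (-4718 - 17*√7) = (-3812 - 220) + (-4718 - 17*√7) = -4032 + (-4718 - 17*√7) = -8750 - 17*√7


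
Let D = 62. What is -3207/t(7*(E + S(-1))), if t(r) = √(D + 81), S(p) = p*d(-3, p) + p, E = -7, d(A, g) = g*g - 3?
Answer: -3207*√143/143 ≈ -268.18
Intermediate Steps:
d(A, g) = -3 + g² (d(A, g) = g² - 3 = -3 + g²)
S(p) = p + p*(-3 + p²) (S(p) = p*(-3 + p²) + p = p + p*(-3 + p²))
t(r) = √143 (t(r) = √(62 + 81) = √143)
-3207/t(7*(E + S(-1))) = -3207*√143/143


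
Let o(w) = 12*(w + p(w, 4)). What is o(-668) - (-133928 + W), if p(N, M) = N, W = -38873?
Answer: 156769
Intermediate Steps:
o(w) = 24*w (o(w) = 12*(w + w) = 12*(2*w) = 24*w)
o(-668) - (-133928 + W) = 24*(-668) - (-133928 - 38873) = -16032 - 1*(-172801) = -16032 + 172801 = 156769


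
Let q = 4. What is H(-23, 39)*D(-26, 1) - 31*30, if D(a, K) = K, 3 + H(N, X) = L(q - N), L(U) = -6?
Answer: -939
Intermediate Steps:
H(N, X) = -9 (H(N, X) = -3 - 6 = -9)
H(-23, 39)*D(-26, 1) - 31*30 = -9*1 - 31*30 = -9 - 930 = -939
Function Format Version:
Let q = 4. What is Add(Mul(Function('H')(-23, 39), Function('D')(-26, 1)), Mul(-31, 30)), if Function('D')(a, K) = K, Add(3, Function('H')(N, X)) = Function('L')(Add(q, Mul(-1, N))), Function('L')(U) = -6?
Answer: -939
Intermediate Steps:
Function('H')(N, X) = -9 (Function('H')(N, X) = Add(-3, -6) = -9)
Add(Mul(Function('H')(-23, 39), Function('D')(-26, 1)), Mul(-31, 30)) = Add(Mul(-9, 1), Mul(-31, 30)) = Add(-9, -930) = -939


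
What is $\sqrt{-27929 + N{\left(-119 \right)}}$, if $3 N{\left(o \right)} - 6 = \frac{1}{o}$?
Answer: $\frac{2 i \sqrt{889817145}}{357} \approx 167.11 i$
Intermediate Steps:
$N{\left(o \right)} = 2 + \frac{1}{3 o}$
$\sqrt{-27929 + N{\left(-119 \right)}} = \sqrt{-27929 + \left(2 + \frac{1}{3 \left(-119\right)}\right)} = \sqrt{-27929 + \left(2 + \frac{1}{3} \left(- \frac{1}{119}\right)\right)} = \sqrt{-27929 + \left(2 - \frac{1}{357}\right)} = \sqrt{-27929 + \frac{713}{357}} = \sqrt{- \frac{9969940}{357}} = \frac{2 i \sqrt{889817145}}{357}$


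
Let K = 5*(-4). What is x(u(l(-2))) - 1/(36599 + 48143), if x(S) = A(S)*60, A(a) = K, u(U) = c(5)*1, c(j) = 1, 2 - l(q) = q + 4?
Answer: -101690401/84742 ≈ -1200.0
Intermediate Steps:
l(q) = -2 - q (l(q) = 2 - (q + 4) = 2 - (4 + q) = 2 + (-4 - q) = -2 - q)
K = -20
u(U) = 1 (u(U) = 1*1 = 1)
A(a) = -20
x(S) = -1200 (x(S) = -20*60 = -1200)
x(u(l(-2))) - 1/(36599 + 48143) = -1200 - 1/(36599 + 48143) = -1200 - 1/84742 = -101690401/84742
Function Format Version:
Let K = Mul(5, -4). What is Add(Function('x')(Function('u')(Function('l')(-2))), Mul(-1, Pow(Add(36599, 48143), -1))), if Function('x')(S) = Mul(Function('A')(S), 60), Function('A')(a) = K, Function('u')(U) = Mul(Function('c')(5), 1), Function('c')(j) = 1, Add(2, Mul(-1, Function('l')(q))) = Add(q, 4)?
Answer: Rational(-101690401, 84742) ≈ -1200.0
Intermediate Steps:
Function('l')(q) = Add(-2, Mul(-1, q)) (Function('l')(q) = Add(2, Mul(-1, Add(q, 4))) = Add(2, Mul(-1, Add(4, q))) = Add(2, Add(-4, Mul(-1, q))) = Add(-2, Mul(-1, q)))
K = -20
Function('u')(U) = 1 (Function('u')(U) = Mul(1, 1) = 1)
Function('A')(a) = -20
Function('x')(S) = -1200 (Function('x')(S) = Mul(-20, 60) = -1200)
Add(Function('x')(Function('u')(Function('l')(-2))), Mul(-1, Pow(Add(36599, 48143), -1))) = Add(-1200, Mul(-1, Pow(Add(36599, 48143), -1))) = Add(-1200, Mul(-1, Pow(84742, -1))) = Add(-1200, Mul(-1, Rational(1, 84742))) = Add(-1200, Rational(-1, 84742)) = Rational(-101690401, 84742)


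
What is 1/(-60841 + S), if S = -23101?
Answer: -1/83942 ≈ -1.1913e-5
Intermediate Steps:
1/(-60841 + S) = 1/(-60841 - 23101) = 1/(-83942) = -1/83942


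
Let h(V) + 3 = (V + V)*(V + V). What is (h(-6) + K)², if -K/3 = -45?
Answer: 76176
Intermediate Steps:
h(V) = -3 + 4*V² (h(V) = -3 + (V + V)*(V + V) = -3 + (2*V)*(2*V) = -3 + 4*V²)
K = 135 (K = -3*(-45) = 135)
(h(-6) + K)² = ((-3 + 4*(-6)²) + 135)² = ((-3 + 4*36) + 135)² = ((-3 + 144) + 135)² = (141 + 135)² = 276² = 76176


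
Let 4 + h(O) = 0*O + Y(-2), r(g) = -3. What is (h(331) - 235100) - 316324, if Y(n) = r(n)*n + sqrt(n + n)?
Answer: -551422 + 2*I ≈ -5.5142e+5 + 2.0*I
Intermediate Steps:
Y(n) = -3*n + sqrt(2)*sqrt(n) (Y(n) = -3*n + sqrt(n + n) = -3*n + sqrt(2*n) = -3*n + sqrt(2)*sqrt(n))
h(O) = 2 + 2*I (h(O) = -4 + (0*O + (-3*(-2) + sqrt(2)*sqrt(-2))) = -4 + (0 + (6 + sqrt(2)*(I*sqrt(2)))) = -4 + (0 + (6 + 2*I)) = -4 + (6 + 2*I) = 2 + 2*I)
(h(331) - 235100) - 316324 = ((2 + 2*I) - 235100) - 316324 = (-235098 + 2*I) - 316324 = -551422 + 2*I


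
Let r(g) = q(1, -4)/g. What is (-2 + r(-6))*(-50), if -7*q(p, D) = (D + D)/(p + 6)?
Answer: 14900/147 ≈ 101.36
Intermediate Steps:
q(p, D) = -2*D/(7*(6 + p)) (q(p, D) = -(D + D)/(7*(p + 6)) = -2*D/(7*(6 + p)))
r(g) = 8/(49*g) (r(g) = (-2*(-4)/(42 + 7*1))/g = (-2*(-4)/(42 + 7))/g = (-2*(-4)/49)/g = (-2*(-4)*1/49)/g = 8/(49*g))
(-2 + r(-6))*(-50) = (-2 + (8/49)/(-6))*(-50) = (-2 + (8/49)*(-⅙))*(-50) = (-2 - 4/147)*(-50) = -298/147*(-50) = 14900/147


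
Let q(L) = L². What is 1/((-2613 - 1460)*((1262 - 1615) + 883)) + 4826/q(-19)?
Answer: 548307241/41015110 ≈ 13.368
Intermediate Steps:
1/((-2613 - 1460)*((1262 - 1615) + 883)) + 4826/q(-19) = 1/((-2613 - 1460)*((1262 - 1615) + 883)) + 4826/((-19)²) = 1/((-4073)*(-353 + 883)) + 4826/361 = -1/4073/530 + 4826*(1/361) = -1/4073*1/530 + 254/19 = -1/2158690 + 254/19 = 548307241/41015110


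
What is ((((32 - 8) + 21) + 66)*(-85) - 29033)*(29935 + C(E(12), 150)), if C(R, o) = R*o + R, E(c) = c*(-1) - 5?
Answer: -1052792224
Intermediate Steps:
E(c) = -5 - c (E(c) = -c - 5 = -5 - c)
C(R, o) = R + R*o
((((32 - 8) + 21) + 66)*(-85) - 29033)*(29935 + C(E(12), 150)) = ((((32 - 8) + 21) + 66)*(-85) - 29033)*(29935 + (-5 - 1*12)*(1 + 150)) = (((24 + 21) + 66)*(-85) - 29033)*(29935 + (-5 - 12)*151) = ((45 + 66)*(-85) - 29033)*(29935 - 17*151) = (111*(-85) - 29033)*(29935 - 2567) = (-9435 - 29033)*27368 = -38468*27368 = -1052792224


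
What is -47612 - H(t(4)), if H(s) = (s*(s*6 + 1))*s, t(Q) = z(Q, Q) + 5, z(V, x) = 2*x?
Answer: -60963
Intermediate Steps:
t(Q) = 5 + 2*Q (t(Q) = 2*Q + 5 = 5 + 2*Q)
H(s) = s²*(1 + 6*s) (H(s) = (s*(6*s + 1))*s = (s*(1 + 6*s))*s = s²*(1 + 6*s))
-47612 - H(t(4)) = -47612 - (5 + 2*4)²*(1 + 6*(5 + 2*4)) = -47612 - (5 + 8)²*(1 + 6*(5 + 8)) = -47612 - 13²*(1 + 6*13) = -47612 - 169*(1 + 78) = -47612 - 169*79 = -47612 - 1*13351 = -47612 - 13351 = -60963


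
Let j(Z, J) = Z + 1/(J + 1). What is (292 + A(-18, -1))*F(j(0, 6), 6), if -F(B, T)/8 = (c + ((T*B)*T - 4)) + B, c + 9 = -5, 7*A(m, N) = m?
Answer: 1442512/49 ≈ 29439.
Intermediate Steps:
A(m, N) = m/7
c = -14 (c = -9 - 5 = -14)
j(Z, J) = Z + 1/(1 + J)
F(B, T) = 144 - 8*B - 8*B*T² (F(B, T) = -8*((-14 + ((T*B)*T - 4)) + B) = -8*((-14 + ((B*T)*T - 4)) + B) = -8*((-14 + (B*T² - 4)) + B) = -8*((-14 + (-4 + B*T²)) + B) = -8*((-18 + B*T²) + B) = -8*(-18 + B + B*T²) = 144 - 8*B - 8*B*T²)
(292 + A(-18, -1))*F(j(0, 6), 6) = (292 + (⅐)*(-18))*(144 - 8*(1 + 0 + 6*0)/(1 + 6) - 8*(1 + 0 + 6*0)/(1 + 6)*6²) = (292 - 18/7)*(144 - 8*(1 + 0 + 0)/7 - 8*(1 + 0 + 0)/7*36) = 2026*(144 - 8/7 - 8*(⅐)*1*36)/7 = 2026*(144 - 8*⅐ - 8*⅐*36)/7 = 2026*(144 - 8/7 - 288/7)/7 = (2026/7)*(712/7) = 1442512/49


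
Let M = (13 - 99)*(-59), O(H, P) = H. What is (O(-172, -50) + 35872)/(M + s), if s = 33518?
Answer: 2975/3216 ≈ 0.92506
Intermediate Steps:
M = 5074 (M = -86*(-59) = 5074)
(O(-172, -50) + 35872)/(M + s) = (-172 + 35872)/(5074 + 33518) = 35700/38592 = 35700*(1/38592) = 2975/3216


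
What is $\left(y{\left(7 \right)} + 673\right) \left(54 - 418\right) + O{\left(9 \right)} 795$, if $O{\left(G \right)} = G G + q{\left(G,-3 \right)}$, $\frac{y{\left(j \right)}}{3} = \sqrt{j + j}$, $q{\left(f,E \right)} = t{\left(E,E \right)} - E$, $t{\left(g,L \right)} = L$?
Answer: $-180577 - 1092 \sqrt{14} \approx -1.8466 \cdot 10^{5}$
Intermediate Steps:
$q{\left(f,E \right)} = 0$ ($q{\left(f,E \right)} = E - E = 0$)
$y{\left(j \right)} = 3 \sqrt{2} \sqrt{j}$ ($y{\left(j \right)} = 3 \sqrt{j + j} = 3 \sqrt{2 j} = 3 \sqrt{2} \sqrt{j}$)
$O{\left(G \right)} = G^{2}$ ($O{\left(G \right)} = G G + 0 = G^{2} + 0 = G^{2}$)
$\left(y{\left(7 \right)} + 673\right) \left(54 - 418\right) + O{\left(9 \right)} 795 = \left(3 \sqrt{2} \sqrt{7} + 673\right) \left(54 - 418\right) + 9^{2} \cdot 795 = \left(3 \sqrt{14} + 673\right) \left(-364\right) + 81 \cdot 795 = \left(673 + 3 \sqrt{14}\right) \left(-364\right) + 64395 = \left(-244972 - 1092 \sqrt{14}\right) + 64395 = -180577 - 1092 \sqrt{14}$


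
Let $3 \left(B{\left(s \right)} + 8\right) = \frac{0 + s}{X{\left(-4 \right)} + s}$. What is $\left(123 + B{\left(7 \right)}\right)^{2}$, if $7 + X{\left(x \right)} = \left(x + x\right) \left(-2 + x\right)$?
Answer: $\frac{274465489}{20736} \approx 13236.0$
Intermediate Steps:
$X{\left(x \right)} = -7 + 2 x \left(-2 + x\right)$ ($X{\left(x \right)} = -7 + \left(x + x\right) \left(-2 + x\right) = -7 + 2 x \left(-2 + x\right)$)
$B{\left(s \right)} = -8 + \frac{s}{3 \left(41 + s\right)}$ ($B{\left(s \right)} = -8 + \frac{\left(0 + s\right) \frac{1}{\left(-7 - -16 + 2 \left(-4\right)^{2}\right) + s}}{3} = -8 + \frac{s \frac{1}{\left(-7 + 16 + 2 \cdot 16\right) + s}}{3} = -8 + \frac{s \frac{1}{\left(-7 + 16 + 32\right) + s}}{3} = -8 + \frac{s \frac{1}{41 + s}}{3} = -8 + \frac{s}{3 \left(41 + s\right)}$)
$\left(123 + B{\left(7 \right)}\right)^{2} = \left(123 + \frac{-984 - 161}{3 \left(41 + 7\right)}\right)^{2} = \left(123 + \frac{-984 - 161}{3 \cdot 48}\right)^{2} = \left(123 + \frac{1}{3} \cdot \frac{1}{48} \left(-1145\right)\right)^{2} = \left(123 - \frac{1145}{144}\right)^{2} = \left(\frac{16567}{144}\right)^{2} = \frac{274465489}{20736}$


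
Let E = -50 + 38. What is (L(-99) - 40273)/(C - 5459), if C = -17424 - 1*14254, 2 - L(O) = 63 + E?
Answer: 40322/37137 ≈ 1.0858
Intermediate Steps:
E = -12
L(O) = -49 (L(O) = 2 - (63 - 12) = 2 - 1*51 = 2 - 51 = -49)
C = -31678 (C = -17424 - 14254 = -31678)
(L(-99) - 40273)/(C - 5459) = (-49 - 40273)/(-31678 - 5459) = -40322/(-37137) = -40322*(-1/37137) = 40322/37137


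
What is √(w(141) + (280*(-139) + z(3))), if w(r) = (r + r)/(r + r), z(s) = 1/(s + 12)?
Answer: 2*I*√2189190/15 ≈ 197.28*I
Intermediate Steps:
z(s) = 1/(12 + s)
w(r) = 1 (w(r) = (2*r)/((2*r)) = (2*r)*(1/(2*r)) = 1)
√(w(141) + (280*(-139) + z(3))) = √(1 + (280*(-139) + 1/(12 + 3))) = √(1 + (-38920 + 1/15)) = √(1 - 583799/15) = √(-583784/15) = 2*I*√2189190/15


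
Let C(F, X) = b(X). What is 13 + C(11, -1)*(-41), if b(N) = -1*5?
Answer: 218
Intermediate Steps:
b(N) = -5
C(F, X) = -5
13 + C(11, -1)*(-41) = 13 - 5*(-41) = 13 + 205 = 218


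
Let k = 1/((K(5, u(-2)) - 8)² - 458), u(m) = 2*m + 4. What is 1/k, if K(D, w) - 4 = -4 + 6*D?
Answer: 26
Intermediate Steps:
u(m) = 4 + 2*m
K(D, w) = 6*D (K(D, w) = 4 + (-4 + 6*D) = 6*D)
k = 1/26 (k = 1/((6*5 - 8)² - 458) = 1/((30 - 8)² - 458) = 1/(22² - 458) = 1/(484 - 458) = 1/26 ≈ 0.038462)
1/k = 1/(1/26) = 26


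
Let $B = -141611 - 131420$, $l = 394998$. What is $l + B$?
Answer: $121967$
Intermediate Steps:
$B = -273031$ ($B = -141611 - 131420 = -273031$)
$l + B = 394998 - 273031 = 121967$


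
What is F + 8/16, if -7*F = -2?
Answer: 11/14 ≈ 0.78571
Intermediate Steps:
F = 2/7 (F = -⅐*(-2) = 2/7 ≈ 0.28571)
F + 8/16 = 2/7 + 8/16 = 2/7 + 8*(1/16) = 2/7 + ½ = 11/14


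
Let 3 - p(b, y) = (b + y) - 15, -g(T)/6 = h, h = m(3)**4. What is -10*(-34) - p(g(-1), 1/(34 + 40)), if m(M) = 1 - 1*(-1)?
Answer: 16725/74 ≈ 226.01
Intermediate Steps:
m(M) = 2 (m(M) = 1 + 1 = 2)
h = 16 (h = 2**4 = 16)
g(T) = -96 (g(T) = -6*16 = -96)
p(b, y) = 18 - b - y (p(b, y) = 3 - ((b + y) - 15) = 3 - (-15 + b + y) = 3 + (15 - b - y) = 18 - b - y)
-10*(-34) - p(g(-1), 1/(34 + 40)) = -10*(-34) - (18 - 1*(-96) - 1/(34 + 40)) = 340 - (18 + 96 - 1/74) = 340 - 1*8435/74 = 340 - 8435/74 = 16725/74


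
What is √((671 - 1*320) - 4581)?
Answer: 3*I*√470 ≈ 65.038*I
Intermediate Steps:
√((671 - 1*320) - 4581) = √((671 - 320) - 4581) = √(351 - 4581) = √(-4230) = 3*I*√470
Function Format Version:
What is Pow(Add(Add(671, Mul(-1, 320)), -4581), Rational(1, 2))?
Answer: Mul(3, I, Pow(470, Rational(1, 2))) ≈ Mul(65.038, I)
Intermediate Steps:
Pow(Add(Add(671, Mul(-1, 320)), -4581), Rational(1, 2)) = Pow(Add(Add(671, -320), -4581), Rational(1, 2)) = Pow(Add(351, -4581), Rational(1, 2)) = Pow(-4230, Rational(1, 2)) = Mul(3, I, Pow(470, Rational(1, 2)))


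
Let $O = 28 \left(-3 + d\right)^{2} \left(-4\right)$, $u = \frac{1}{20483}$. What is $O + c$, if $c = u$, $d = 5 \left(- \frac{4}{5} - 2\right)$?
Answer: $- \frac{662993743}{20483} \approx -32368.0$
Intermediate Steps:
$d = -14$ ($d = 5 \left(\left(-4\right) \frac{1}{5} - 2\right) = 5 \left(- \frac{4}{5} - 2\right) = 5 \left(- \frac{14}{5}\right) = -14$)
$u = \frac{1}{20483} \approx 4.8821 \cdot 10^{-5}$
$c = \frac{1}{20483} \approx 4.8821 \cdot 10^{-5}$
$O = -32368$ ($O = 28 \left(-3 - 14\right)^{2} \left(-4\right) = 28 \left(-17\right)^{2} \left(-4\right) = 28 \cdot 289 \left(-4\right) = 8092 \left(-4\right) = -32368$)
$O + c = -32368 + \frac{1}{20483} = - \frac{662993743}{20483}$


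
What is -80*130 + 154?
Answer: -10246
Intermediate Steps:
-80*130 + 154 = -10400 + 154 = -10246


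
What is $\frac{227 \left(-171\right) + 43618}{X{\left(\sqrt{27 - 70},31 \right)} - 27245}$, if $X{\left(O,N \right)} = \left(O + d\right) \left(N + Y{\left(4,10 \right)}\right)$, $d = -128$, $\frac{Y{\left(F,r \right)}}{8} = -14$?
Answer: $- \frac{81026477}{285115252} + \frac{388881 i \sqrt{43}}{285115252} \approx -0.28419 + 0.008944 i$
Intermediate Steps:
$Y{\left(F,r \right)} = -112$ ($Y{\left(F,r \right)} = 8 \left(-14\right) = -112$)
$X{\left(O,N \right)} = \left(-128 + O\right) \left(-112 + N\right)$ ($X{\left(O,N \right)} = \left(O - 128\right) \left(N - 112\right) = \left(-128 + O\right) \left(-112 + N\right)$)
$\frac{227 \left(-171\right) + 43618}{X{\left(\sqrt{27 - 70},31 \right)} - 27245} = \frac{227 \left(-171\right) + 43618}{\left(14336 - 3968 - 112 \sqrt{27 - 70} + 31 \sqrt{27 - 70}\right) - 27245} = \frac{-38817 + 43618}{\left(14336 - 3968 - 112 \sqrt{-43} + 31 \sqrt{-43}\right) - 27245} = \frac{4801}{\left(14336 - 3968 - 112 i \sqrt{43} + 31 i \sqrt{43}\right) - 27245} = \frac{4801}{\left(10368 - 81 i \sqrt{43}\right) - 27245} = \frac{4801}{-16877 - 81 i \sqrt{43}}$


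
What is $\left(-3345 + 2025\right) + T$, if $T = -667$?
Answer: $-1987$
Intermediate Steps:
$\left(-3345 + 2025\right) + T = \left(-3345 + 2025\right) - 667 = -1320 - 667 = -1987$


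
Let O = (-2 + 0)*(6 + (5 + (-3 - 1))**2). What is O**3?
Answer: -2744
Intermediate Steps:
O = -14 (O = -2*(6 + (5 - 4)**2) = -2*(6 + 1**2) = -2*(6 + 1) = -2*7 = -14)
O**3 = (-14)**3 = -2744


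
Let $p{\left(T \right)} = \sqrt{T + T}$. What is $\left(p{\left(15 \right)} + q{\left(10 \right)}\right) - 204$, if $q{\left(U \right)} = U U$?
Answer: $-104 + \sqrt{30} \approx -98.523$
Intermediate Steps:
$q{\left(U \right)} = U^{2}$
$p{\left(T \right)} = \sqrt{2} \sqrt{T}$ ($p{\left(T \right)} = \sqrt{2 T} = \sqrt{2} \sqrt{T}$)
$\left(p{\left(15 \right)} + q{\left(10 \right)}\right) - 204 = \left(\sqrt{2} \sqrt{15} + 10^{2}\right) - 204 = \left(\sqrt{30} + 100\right) - 204 = \left(100 + \sqrt{30}\right) - 204 = -104 + \sqrt{30}$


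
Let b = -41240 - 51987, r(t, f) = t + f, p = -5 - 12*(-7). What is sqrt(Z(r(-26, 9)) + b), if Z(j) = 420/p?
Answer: 13*I*sqrt(3442583)/79 ≈ 305.32*I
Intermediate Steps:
p = 79 (p = -5 + 84 = 79)
r(t, f) = f + t
Z(j) = 420/79
b = -93227
sqrt(Z(r(-26, 9)) + b) = sqrt(420/79 - 93227) = sqrt(-7364513/79) = 13*I*sqrt(3442583)/79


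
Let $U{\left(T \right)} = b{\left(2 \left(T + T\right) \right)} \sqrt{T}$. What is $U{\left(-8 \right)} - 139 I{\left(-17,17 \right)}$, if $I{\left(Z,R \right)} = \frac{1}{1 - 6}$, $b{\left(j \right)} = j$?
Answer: $\frac{139}{5} - 64 i \sqrt{2} \approx 27.8 - 90.51 i$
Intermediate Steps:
$I{\left(Z,R \right)} = - \frac{1}{5}$ ($I{\left(Z,R \right)} = \frac{1}{-5} = - \frac{1}{5}$)
$U{\left(T \right)} = 4 T^{\frac{3}{2}}$ ($U{\left(T \right)} = 2 \left(T + T\right) \sqrt{T} = 2 \cdot 2 T \sqrt{T} = 4 T \sqrt{T} = 4 T^{\frac{3}{2}}$)
$U{\left(-8 \right)} - 139 I{\left(-17,17 \right)} = 4 \left(-8\right)^{\frac{3}{2}} - - \frac{139}{5} = 4 \left(- 16 i \sqrt{2}\right) + \frac{139}{5} = - 64 i \sqrt{2} + \frac{139}{5} = \frac{139}{5} - 64 i \sqrt{2}$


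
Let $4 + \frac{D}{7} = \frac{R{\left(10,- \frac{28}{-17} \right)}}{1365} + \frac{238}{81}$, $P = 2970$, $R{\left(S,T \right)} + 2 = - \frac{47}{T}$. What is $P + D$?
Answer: $\frac{87343735}{29484} \approx 2962.4$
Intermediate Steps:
$R{\left(S,T \right)} = -2 - \frac{47}{T}$
$D = - \frac{223745}{29484}$ ($D = -28 + 7 \left(\frac{-2 - \frac{47}{\left(-28\right) \frac{1}{-17}}}{1365} + \frac{238}{81}\right) = -28 + 7 \left(\left(-2 - \frac{47}{\left(-28\right) \left(- \frac{1}{17}\right)}\right) \frac{1}{1365} + 238 \cdot \frac{1}{81}\right) = -28 + 7 \left(\left(-2 - \frac{47}{\frac{28}{17}}\right) \frac{1}{1365} + \frac{238}{81}\right) = -28 + 7 \left(\left(-2 - \frac{799}{28}\right) \frac{1}{1365} + \frac{238}{81}\right) = -28 + 7 \left(\left(- \frac{855}{28}\right) \frac{1}{1365} + \frac{238}{81}\right) = -28 + 7 \left(- \frac{57}{2548} + \frac{238}{81}\right) = -28 + 7 \cdot \frac{601807}{206388} = -28 + \frac{601807}{29484} = - \frac{223745}{29484} \approx -7.5887$)
$P + D = 2970 - \frac{223745}{29484} = \frac{87343735}{29484}$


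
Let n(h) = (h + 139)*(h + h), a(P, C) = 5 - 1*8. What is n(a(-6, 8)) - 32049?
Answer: -32865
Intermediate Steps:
a(P, C) = -3 (a(P, C) = 5 - 8 = -3)
n(h) = 2*h*(139 + h) (n(h) = (139 + h)*(2*h) = 2*h*(139 + h))
n(a(-6, 8)) - 32049 = 2*(-3)*(139 - 3) - 32049 = 2*(-3)*136 - 32049 = -816 - 32049 = -32865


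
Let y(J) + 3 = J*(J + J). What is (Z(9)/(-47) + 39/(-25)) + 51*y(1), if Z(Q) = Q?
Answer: -61983/1175 ≈ -52.751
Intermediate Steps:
y(J) = -3 + 2*J² (y(J) = -3 + J*(J + J) = -3 + J*(2*J) = -3 + 2*J²)
(Z(9)/(-47) + 39/(-25)) + 51*y(1) = (9/(-47) + 39/(-25)) + 51*(-3 + 2*1²) = (9*(-1/47) + 39*(-1/25)) + 51*(-3 + 2*1) = (-9/47 - 39/25) + 51*(-3 + 2) = -2058/1175 + 51*(-1) = -2058/1175 - 51 = -61983/1175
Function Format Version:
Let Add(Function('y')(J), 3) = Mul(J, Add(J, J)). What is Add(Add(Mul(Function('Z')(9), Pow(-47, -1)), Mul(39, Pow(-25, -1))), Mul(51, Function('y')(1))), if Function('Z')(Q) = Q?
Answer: Rational(-61983, 1175) ≈ -52.751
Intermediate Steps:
Function('y')(J) = Add(-3, Mul(2, Pow(J, 2))) (Function('y')(J) = Add(-3, Mul(J, Add(J, J))) = Add(-3, Mul(J, Mul(2, J))) = Add(-3, Mul(2, Pow(J, 2))))
Add(Add(Mul(Function('Z')(9), Pow(-47, -1)), Mul(39, Pow(-25, -1))), Mul(51, Function('y')(1))) = Add(Add(Mul(9, Pow(-47, -1)), Mul(39, Pow(-25, -1))), Mul(51, Add(-3, Mul(2, Pow(1, 2))))) = Add(Add(Mul(9, Rational(-1, 47)), Mul(39, Rational(-1, 25))), Mul(51, Add(-3, Mul(2, 1)))) = Add(Add(Rational(-9, 47), Rational(-39, 25)), Mul(51, Add(-3, 2))) = Add(Rational(-2058, 1175), Mul(51, -1)) = Add(Rational(-2058, 1175), -51) = Rational(-61983, 1175)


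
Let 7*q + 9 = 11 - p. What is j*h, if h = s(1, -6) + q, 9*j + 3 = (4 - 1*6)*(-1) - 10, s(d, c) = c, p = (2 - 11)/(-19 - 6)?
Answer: 11099/1575 ≈ 7.0470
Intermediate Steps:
p = 9/25 (p = -9/(-25) = -9*(-1/25) = 9/25 ≈ 0.36000)
q = 41/175 (q = -9/7 + (11 - 1*9/25)/7 = -9/7 + (11 - 9/25)/7 = -9/7 + (⅐)*(266/25) = -9/7 + 38/25 = 41/175 ≈ 0.23429)
j = -11/9 (j = -⅓ + ((4 - 1*6)*(-1) - 10)/9 = -⅓ + ((4 - 6)*(-1) - 10)/9 = -⅓ + (-2*(-1) - 10)/9 = -⅓ + (2 - 10)/9 = -⅓ + (⅑)*(-8) = -⅓ - 8/9 = -11/9 ≈ -1.2222)
h = -1009/175 (h = -6 + 41/175 = -1009/175 ≈ -5.7657)
j*h = -11/9*(-1009/175) = 11099/1575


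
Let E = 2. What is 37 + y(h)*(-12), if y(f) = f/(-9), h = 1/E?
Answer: 113/3 ≈ 37.667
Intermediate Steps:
h = 1/2 ≈ 0.50000
y(f) = -f/9 (y(f) = f*(-1/9) = -f/9)
37 + y(h)*(-12) = 37 - 1/9*1/2*(-12) = 37 - 1/18*(-12) = 37 + 2/3 = 113/3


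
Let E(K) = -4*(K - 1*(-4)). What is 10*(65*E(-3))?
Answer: -2600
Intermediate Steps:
E(K) = -16 - 4*K (E(K) = -4*(K + 4) = -4*(4 + K) = -16 - 4*K)
10*(65*E(-3)) = 10*(65*(-16 - 4*(-3))) = 10*(65*(-16 + 12)) = 10*(65*(-4)) = 10*(-260) = -2600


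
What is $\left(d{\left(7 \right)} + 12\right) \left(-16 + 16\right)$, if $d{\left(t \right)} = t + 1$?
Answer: $0$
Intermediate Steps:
$d{\left(t \right)} = 1 + t$
$\left(d{\left(7 \right)} + 12\right) \left(-16 + 16\right) = \left(\left(1 + 7\right) + 12\right) \left(-16 + 16\right) = \left(8 + 12\right) 0 = 20 \cdot 0 = 0$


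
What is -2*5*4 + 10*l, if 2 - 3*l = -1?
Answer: -30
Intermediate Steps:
l = 1 (l = 2/3 - 1/3*(-1) = 2/3 + 1/3 = 1)
-2*5*4 + 10*l = -2*5*4 + 10*1 = -10*4 + 10 = -40 + 10 = -30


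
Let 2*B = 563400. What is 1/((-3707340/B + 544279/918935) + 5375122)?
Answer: 862879965/4638074238293768 ≈ 1.8604e-7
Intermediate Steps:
B = 281700 (B = (1/2)*563400 = 281700)
1/((-3707340/B + 544279/918935) + 5375122) = 1/((-3707340/281700 + 544279/918935) + 5375122) = 1/((-3707340*1/281700 + 544279*(1/918935)) + 5375122) = 1/((-61789/4695 + 544279/918935) + 5375122) = 1/(-10844936962/862879965 + 5375122) = 1/(4638074238293768/862879965) = 862879965/4638074238293768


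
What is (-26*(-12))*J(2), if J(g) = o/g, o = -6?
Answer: -936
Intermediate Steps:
J(g) = -6/g
(-26*(-12))*J(2) = (-26*(-12))*(-6/2) = 312*(-6*½) = 312*(-3) = -936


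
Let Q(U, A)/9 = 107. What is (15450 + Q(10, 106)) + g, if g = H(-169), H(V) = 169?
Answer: 16582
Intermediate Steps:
Q(U, A) = 963 (Q(U, A) = 9*107 = 963)
g = 169
(15450 + Q(10, 106)) + g = (15450 + 963) + 169 = 16413 + 169 = 16582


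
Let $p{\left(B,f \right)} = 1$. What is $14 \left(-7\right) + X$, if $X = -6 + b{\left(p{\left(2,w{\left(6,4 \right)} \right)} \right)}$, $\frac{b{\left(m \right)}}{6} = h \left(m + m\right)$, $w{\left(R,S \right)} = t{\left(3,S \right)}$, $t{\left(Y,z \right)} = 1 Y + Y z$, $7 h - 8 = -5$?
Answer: $- \frac{692}{7} \approx -98.857$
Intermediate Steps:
$h = \frac{3}{7}$ ($h = \frac{8}{7} + \frac{1}{7} \left(-5\right) = \frac{8}{7} - \frac{5}{7} = \frac{3}{7} \approx 0.42857$)
$t{\left(Y,z \right)} = Y + Y z$
$w{\left(R,S \right)} = 3 + 3 S$ ($w{\left(R,S \right)} = 3 \left(1 + S\right) = 3 + 3 S$)
$b{\left(m \right)} = \frac{36 m}{7}$ ($b{\left(m \right)} = 6 \frac{3 \left(m + m\right)}{7} = 6 \frac{3 \cdot 2 m}{7} = 6 \frac{6 m}{7} = \frac{36 m}{7}$)
$X = - \frac{6}{7}$ ($X = -6 + \frac{36}{7} \cdot 1 = -6 + \frac{36}{7} = - \frac{6}{7} \approx -0.85714$)
$14 \left(-7\right) + X = 14 \left(-7\right) - \frac{6}{7} = -98 - \frac{6}{7} = - \frac{692}{7}$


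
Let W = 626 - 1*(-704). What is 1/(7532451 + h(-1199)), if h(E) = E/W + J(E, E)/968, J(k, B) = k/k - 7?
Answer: 321860/2424394386707 ≈ 1.3276e-7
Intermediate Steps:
J(k, B) = -6 (J(k, B) = 1 - 7 = -6)
W = 1330 (W = 626 + 704 = 1330)
h(E) = -3/484 + E/1330 (h(E) = E/1330 - 6/968 = E*(1/1330) - 6*1/968 = E/1330 - 3/484 = -3/484 + E/1330)
1/(7532451 + h(-1199)) = 1/(7532451 + (-3/484 + (1/1330)*(-1199))) = 1/(7532451 + (-3/484 - 1199/1330)) = 1/(7532451 - 292153/321860) = 1/(2424394386707/321860) = 321860/2424394386707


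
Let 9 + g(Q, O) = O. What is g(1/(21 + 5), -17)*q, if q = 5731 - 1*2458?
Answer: -85098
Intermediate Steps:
g(Q, O) = -9 + O
q = 3273 (q = 5731 - 2458 = 3273)
g(1/(21 + 5), -17)*q = (-9 - 17)*3273 = -26*3273 = -85098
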